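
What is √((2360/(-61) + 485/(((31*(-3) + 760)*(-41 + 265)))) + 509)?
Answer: √2441608144133746/2278472 ≈ 21.687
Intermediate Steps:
√((2360/(-61) + 485/(((31*(-3) + 760)*(-41 + 265)))) + 509) = √((2360*(-1/61) + 485/(((-93 + 760)*224))) + 509) = √((-2360/61 + 485/((667*224))) + 509) = √((-2360/61 + 485/149408) + 509) = √(-352573295/9113888 + 509) = √(4286395697/9113888) = √2441608144133746/2278472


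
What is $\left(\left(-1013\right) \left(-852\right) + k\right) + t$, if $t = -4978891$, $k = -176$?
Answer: $-4115991$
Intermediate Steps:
$\left(\left(-1013\right) \left(-852\right) + k\right) + t = \left(\left(-1013\right) \left(-852\right) - 176\right) - 4978891 = \left(863076 - 176\right) - 4978891 = 862900 - 4978891 = -4115991$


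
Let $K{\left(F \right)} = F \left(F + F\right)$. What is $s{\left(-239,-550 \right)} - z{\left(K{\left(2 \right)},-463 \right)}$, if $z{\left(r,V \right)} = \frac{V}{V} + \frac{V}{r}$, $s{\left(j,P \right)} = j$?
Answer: $- \frac{1457}{8} \approx -182.13$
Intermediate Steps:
$K{\left(F \right)} = 2 F^{2}$ ($K{\left(F \right)} = F 2 F = 2 F^{2}$)
$z{\left(r,V \right)} = 1 + \frac{V}{r}$
$s{\left(-239,-550 \right)} - z{\left(K{\left(2 \right)},-463 \right)} = -239 - \frac{-463 + 2 \cdot 2^{2}}{2 \cdot 2^{2}} = -239 - \frac{-463 + 2 \cdot 4}{2 \cdot 4} = -239 - \frac{-463 + 8}{8} = -239 - \frac{1}{8} \left(-455\right) = -239 - - \frac{455}{8} = -239 + \frac{455}{8} = - \frac{1457}{8}$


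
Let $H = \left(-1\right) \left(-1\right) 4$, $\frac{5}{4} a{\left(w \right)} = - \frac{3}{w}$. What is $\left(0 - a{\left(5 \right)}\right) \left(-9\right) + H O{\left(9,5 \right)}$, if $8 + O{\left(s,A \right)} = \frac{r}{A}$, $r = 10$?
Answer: $- \frac{708}{25} \approx -28.32$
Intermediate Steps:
$O{\left(s,A \right)} = -8 + \frac{10}{A}$
$a{\left(w \right)} = - \frac{12}{5 w}$ ($a{\left(w \right)} = \frac{4 \left(- \frac{3}{w}\right)}{5} = - \frac{12}{5 w}$)
$H = 4$ ($H = 1 \cdot 4 = 4$)
$\left(0 - a{\left(5 \right)}\right) \left(-9\right) + H O{\left(9,5 \right)} = \left(0 - - \frac{12}{5 \cdot 5}\right) \left(-9\right) + 4 \left(-8 + \frac{10}{5}\right) = \left(0 - \left(- \frac{12}{5}\right) \frac{1}{5}\right) \left(-9\right) + 4 \left(-8 + 10 \cdot \frac{1}{5}\right) = \left(0 - - \frac{12}{25}\right) \left(-9\right) + 4 \left(-8 + 2\right) = \left(0 + \frac{12}{25}\right) \left(-9\right) + 4 \left(-6\right) = \frac{12}{25} \left(-9\right) - 24 = - \frac{108}{25} - 24 = - \frac{708}{25}$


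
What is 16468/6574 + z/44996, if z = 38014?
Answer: 247724541/73950926 ≈ 3.3498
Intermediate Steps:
16468/6574 + z/44996 = 16468/6574 + 38014/44996 = 16468*(1/6574) + 38014*(1/44996) = 8234/3287 + 19007/22498 = 247724541/73950926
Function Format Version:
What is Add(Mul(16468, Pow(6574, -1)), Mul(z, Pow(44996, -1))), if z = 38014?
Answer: Rational(247724541, 73950926) ≈ 3.3498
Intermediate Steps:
Add(Mul(16468, Pow(6574, -1)), Mul(z, Pow(44996, -1))) = Add(Mul(16468, Pow(6574, -1)), Mul(38014, Pow(44996, -1))) = Add(Mul(16468, Rational(1, 6574)), Mul(38014, Rational(1, 44996))) = Add(Rational(8234, 3287), Rational(19007, 22498)) = Rational(247724541, 73950926)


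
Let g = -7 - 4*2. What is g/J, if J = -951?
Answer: 5/317 ≈ 0.015773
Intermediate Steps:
g = -15 (g = -7 - 8 = -15)
g/J = -15/(-951) = -15*(-1/951) = 5/317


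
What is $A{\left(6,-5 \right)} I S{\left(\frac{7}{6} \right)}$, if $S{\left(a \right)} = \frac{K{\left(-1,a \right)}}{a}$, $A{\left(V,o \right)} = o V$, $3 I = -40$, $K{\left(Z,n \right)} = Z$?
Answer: $- \frac{2400}{7} \approx -342.86$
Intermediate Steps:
$I = - \frac{40}{3}$ ($I = \frac{1}{3} \left(-40\right) = - \frac{40}{3} \approx -13.333$)
$A{\left(V,o \right)} = V o$
$S{\left(a \right)} = - \frac{1}{a}$
$A{\left(6,-5 \right)} I S{\left(\frac{7}{6} \right)} = 6 \left(-5\right) \left(- \frac{40}{3}\right) \left(- \frac{1}{7 \cdot \frac{1}{6}}\right) = \left(-30\right) \left(- \frac{40}{3}\right) \left(- \frac{1}{7 \cdot \frac{1}{6}}\right) = 400 \left(- \frac{1}{\frac{7}{6}}\right) = 400 \left(\left(-1\right) \frac{6}{7}\right) = 400 \left(- \frac{6}{7}\right) = - \frac{2400}{7}$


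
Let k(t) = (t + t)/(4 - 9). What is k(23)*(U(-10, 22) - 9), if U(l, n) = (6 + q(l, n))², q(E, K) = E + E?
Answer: -8602/5 ≈ -1720.4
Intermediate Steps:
q(E, K) = 2*E
k(t) = -2*t/5 (k(t) = (2*t)/(-5) = (2*t)*(-⅕) = -2*t/5)
U(l, n) = (6 + 2*l)²
k(23)*(U(-10, 22) - 9) = (-⅖*23)*(4*(3 - 10)² - 9) = -46*(4*(-7)² - 9)/5 = -46*(4*49 - 9)/5 = -46*(196 - 9)/5 = -46/5*187 = -8602/5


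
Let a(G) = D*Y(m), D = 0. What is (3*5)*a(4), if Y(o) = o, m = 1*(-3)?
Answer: 0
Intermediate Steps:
m = -3
a(G) = 0 (a(G) = 0*(-3) = 0)
(3*5)*a(4) = (3*5)*0 = 15*0 = 0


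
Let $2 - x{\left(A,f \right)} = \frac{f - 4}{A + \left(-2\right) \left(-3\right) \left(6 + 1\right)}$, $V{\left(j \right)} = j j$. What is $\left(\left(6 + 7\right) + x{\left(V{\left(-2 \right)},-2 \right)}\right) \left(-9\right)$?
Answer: $- \frac{3132}{23} \approx -136.17$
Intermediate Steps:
$V{\left(j \right)} = j^{2}$
$x{\left(A,f \right)} = 2 - \frac{-4 + f}{42 + A}$ ($x{\left(A,f \right)} = 2 - \frac{f - 4}{A + \left(-2\right) \left(-3\right) \left(6 + 1\right)} = 2 - \frac{-4 + f}{A + 6 \cdot 7} = 2 - \frac{-4 + f}{A + 42} = 2 - \frac{-4 + f}{42 + A}$)
$\left(\left(6 + 7\right) + x{\left(V{\left(-2 \right)},-2 \right)}\right) \left(-9\right) = \left(\left(6 + 7\right) + \frac{88 - -2 + 2 \left(-2\right)^{2}}{42 + \left(-2\right)^{2}}\right) \left(-9\right) = \left(13 + \frac{88 + 2 + 2 \cdot 4}{42 + 4}\right) \left(-9\right) = \left(13 + \frac{88 + 2 + 8}{46}\right) \left(-9\right) = \left(13 + \frac{1}{46} \cdot 98\right) \left(-9\right) = \left(13 + \frac{49}{23}\right) \left(-9\right) = \frac{348}{23} \left(-9\right) = - \frac{3132}{23}$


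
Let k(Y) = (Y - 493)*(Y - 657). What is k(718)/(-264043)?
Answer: -13725/264043 ≈ -0.051980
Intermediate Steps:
k(Y) = (-657 + Y)*(-493 + Y) (k(Y) = (-493 + Y)*(-657 + Y) = (-657 + Y)*(-493 + Y))
k(718)/(-264043) = (323901 + 718² - 1150*718)/(-264043) = (323901 + 515524 - 825700)*(-1/264043) = 13725*(-1/264043) = -13725/264043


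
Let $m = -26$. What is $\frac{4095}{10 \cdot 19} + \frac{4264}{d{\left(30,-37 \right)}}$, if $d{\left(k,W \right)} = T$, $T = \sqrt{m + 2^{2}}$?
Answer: $\frac{819}{38} - \frac{2132 i \sqrt{22}}{11} \approx 21.553 - 909.09 i$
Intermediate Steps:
$T = i \sqrt{22}$ ($T = \sqrt{-26 + 2^{2}} = \sqrt{-26 + 4} = \sqrt{-22} = i \sqrt{22} \approx 4.6904 i$)
$d{\left(k,W \right)} = i \sqrt{22}$
$\frac{4095}{10 \cdot 19} + \frac{4264}{d{\left(30,-37 \right)}} = \frac{4095}{10 \cdot 19} + \frac{4264}{i \sqrt{22}} = \frac{4095}{190} + 4264 \left(- \frac{i \sqrt{22}}{22}\right) = 4095 \cdot \frac{1}{190} - \frac{2132 i \sqrt{22}}{11} = \frac{819}{38} - \frac{2132 i \sqrt{22}}{11}$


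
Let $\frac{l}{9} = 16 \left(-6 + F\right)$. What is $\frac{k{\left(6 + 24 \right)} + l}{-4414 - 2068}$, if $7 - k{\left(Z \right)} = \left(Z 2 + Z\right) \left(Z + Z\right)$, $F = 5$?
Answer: $\frac{791}{926} \approx 0.85421$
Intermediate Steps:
$l = -144$ ($l = 9 \cdot 16 \left(-6 + 5\right) = 9 \cdot 16 \left(-1\right) = 9 \left(-16\right) = -144$)
$k{\left(Z \right)} = 7 - 6 Z^{2}$ ($k{\left(Z \right)} = 7 - \left(Z 2 + Z\right) \left(Z + Z\right) = 7 - \left(2 Z + Z\right) 2 Z = 7 - 3 Z 2 Z = 7 - 6 Z^{2}$)
$\frac{k{\left(6 + 24 \right)} + l}{-4414 - 2068} = \frac{\left(7 - 6 \left(6 + 24\right)^{2}\right) - 144}{-4414 - 2068} = \frac{\left(7 - 6 \cdot 30^{2}\right) - 144}{-6482} = \left(\left(7 - 5400\right) - 144\right) \left(- \frac{1}{6482}\right) = \left(-5393 - 144\right) \left(- \frac{1}{6482}\right) = \left(-5537\right) \left(- \frac{1}{6482}\right) = \frac{791}{926}$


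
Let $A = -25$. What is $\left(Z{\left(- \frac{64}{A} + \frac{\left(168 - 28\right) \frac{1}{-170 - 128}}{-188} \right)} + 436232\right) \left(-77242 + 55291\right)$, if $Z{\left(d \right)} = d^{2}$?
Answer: $- \frac{1174050096553330061031}{122605022500} \approx -9.5759 \cdot 10^{9}$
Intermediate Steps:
$\left(Z{\left(- \frac{64}{A} + \frac{\left(168 - 28\right) \frac{1}{-170 - 128}}{-188} \right)} + 436232\right) \left(-77242 + 55291\right) = \left(\left(- \frac{64}{-25} + \frac{\left(168 - 28\right) \frac{1}{-170 - 128}}{-188}\right)^{2} + 436232\right) \left(-77242 + 55291\right) = \left(\left(\left(-64\right) \left(- \frac{1}{25}\right) + \frac{140}{-298} \left(- \frac{1}{188}\right)\right)^{2} + 436232\right) \left(-21951\right) = \left(\left(\frac{64}{25} + 140 \left(- \frac{1}{298}\right) \left(- \frac{1}{188}\right)\right)^{2} + 436232\right) \left(-21951\right) = \left(\left(\frac{64}{25} - - \frac{35}{14006}\right)^{2} + 436232\right) \left(-21951\right) = \left(\left(\frac{64}{25} + \frac{35}{14006}\right)^{2} + 436232\right) \left(-21951\right) = \left(\left(\frac{897259}{350150}\right)^{2} + 436232\right) \left(-21951\right) = \left(\frac{805073713081}{122605022500} + 436232\right) \left(-21951\right) = \frac{53485039248933081}{122605022500} \left(-21951\right) = - \frac{1174050096553330061031}{122605022500}$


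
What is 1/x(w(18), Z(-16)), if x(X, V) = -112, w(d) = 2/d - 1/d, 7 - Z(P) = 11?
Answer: -1/112 ≈ -0.0089286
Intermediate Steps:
Z(P) = -4 (Z(P) = 7 - 1*11 = 7 - 11 = -4)
w(d) = 1/d
1/x(w(18), Z(-16)) = 1/(-112) = -1/112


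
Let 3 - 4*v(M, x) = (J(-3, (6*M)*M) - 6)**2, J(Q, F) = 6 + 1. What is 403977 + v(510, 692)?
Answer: 807955/2 ≈ 4.0398e+5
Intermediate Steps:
J(Q, F) = 7
v(M, x) = 1/2 (v(M, x) = 3/4 - (7 - 6)**2/4 = 3/4 - 1/4*1**2 = 3/4 - 1/4*1 = 3/4 - 1/4 = 1/2)
403977 + v(510, 692) = 403977 + 1/2 = 807955/2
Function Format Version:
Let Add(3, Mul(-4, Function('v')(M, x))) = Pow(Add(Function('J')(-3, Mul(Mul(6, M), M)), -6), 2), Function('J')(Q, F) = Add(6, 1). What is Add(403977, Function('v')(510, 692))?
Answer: Rational(807955, 2) ≈ 4.0398e+5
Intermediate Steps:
Function('J')(Q, F) = 7
Function('v')(M, x) = Rational(1, 2) (Function('v')(M, x) = Add(Rational(3, 4), Mul(Rational(-1, 4), Pow(Add(7, -6), 2))) = Add(Rational(3, 4), Mul(Rational(-1, 4), Pow(1, 2))) = Add(Rational(3, 4), Mul(Rational(-1, 4), 1)) = Add(Rational(3, 4), Rational(-1, 4)) = Rational(1, 2))
Add(403977, Function('v')(510, 692)) = Add(403977, Rational(1, 2)) = Rational(807955, 2)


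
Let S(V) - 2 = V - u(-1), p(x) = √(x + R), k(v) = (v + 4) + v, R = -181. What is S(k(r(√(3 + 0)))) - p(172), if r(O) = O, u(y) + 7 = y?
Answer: 14 - 3*I + 2*√3 ≈ 17.464 - 3.0*I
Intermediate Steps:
u(y) = -7 + y
k(v) = 4 + 2*v (k(v) = (4 + v) + v = 4 + 2*v)
p(x) = √(-181 + x) (p(x) = √(x - 181) = √(-181 + x))
S(V) = 10 + V (S(V) = 2 + (V - (-7 - 1)) = 2 + (V - 1*(-8)) = 2 + (V + 8) = 2 + (8 + V) = 10 + V)
S(k(r(√(3 + 0)))) - p(172) = (10 + (4 + 2*√(3 + 0))) - √(-181 + 172) = (10 + (4 + 2*√3)) - √(-9) = (14 + 2*√3) - 3*I = 14 - 3*I + 2*√3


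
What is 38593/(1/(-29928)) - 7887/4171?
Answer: -4817552156871/4171 ≈ -1.1550e+9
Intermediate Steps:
38593/(1/(-29928)) - 7887/4171 = 38593/(-1/29928) - 7887*1/4171 = 38593*(-29928) - 7887/4171 = -1155011304 - 7887/4171 = -4817552156871/4171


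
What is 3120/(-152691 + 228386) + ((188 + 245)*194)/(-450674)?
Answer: -495242851/3411376843 ≈ -0.14517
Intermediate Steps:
3120/(-152691 + 228386) + ((188 + 245)*194)/(-450674) = 3120/75695 + (433*194)*(-1/450674) = 3120*(1/75695) + 84002*(-1/450674) = 624/15139 - 42001/225337 = -495242851/3411376843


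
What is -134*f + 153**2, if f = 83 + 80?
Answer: 1567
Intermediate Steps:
f = 163
-134*f + 153**2 = -134*163 + 153**2 = -21842 + 23409 = 1567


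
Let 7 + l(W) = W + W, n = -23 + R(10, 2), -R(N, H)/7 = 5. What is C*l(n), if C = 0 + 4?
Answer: -492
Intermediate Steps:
R(N, H) = -35 (R(N, H) = -7*5 = -35)
n = -58 (n = -23 - 35 = -58)
l(W) = -7 + 2*W (l(W) = -7 + (W + W) = -7 + 2*W)
C = 4
C*l(n) = 4*(-7 + 2*(-58)) = 4*(-7 - 116) = 4*(-123) = -492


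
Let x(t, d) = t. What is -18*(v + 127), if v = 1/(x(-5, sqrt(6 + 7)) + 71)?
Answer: -25149/11 ≈ -2286.3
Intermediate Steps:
v = 1/66 (v = 1/(-5 + 71) = 1/66 ≈ 0.015152)
-18*(v + 127) = -18*(1/66 + 127) = -18*8383/66 = -25149/11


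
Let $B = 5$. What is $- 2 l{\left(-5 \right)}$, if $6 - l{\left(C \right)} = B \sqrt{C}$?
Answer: $-12 + 10 i \sqrt{5} \approx -12.0 + 22.361 i$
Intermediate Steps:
$l{\left(C \right)} = 6 - 5 \sqrt{C}$
$- 2 l{\left(-5 \right)} = - 2 \left(6 - 5 \sqrt{-5}\right) = - 2 \left(6 - 5 i \sqrt{5}\right) = -12 + 10 i \sqrt{5}$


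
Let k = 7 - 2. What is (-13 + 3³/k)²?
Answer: 1444/25 ≈ 57.760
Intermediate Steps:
k = 5
(-13 + 3³/k)² = (-13 + 3³/5)² = (-13 + 27*(⅕))² = (-13 + 27/5)² = (-38/5)² = 1444/25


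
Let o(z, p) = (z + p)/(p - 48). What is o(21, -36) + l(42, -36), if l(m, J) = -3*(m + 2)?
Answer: -3691/28 ≈ -131.82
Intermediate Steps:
l(m, J) = -6 - 3*m (l(m, J) = -3*(2 + m) = -6 - 3*m)
o(z, p) = (p + z)/(-48 + p)
o(21, -36) + l(42, -36) = (-36 + 21)/(-48 - 36) + (-6 - 3*42) = -15/(-84) + (-6 - 126) = -1/84*(-15) - 132 = 5/28 - 132 = -3691/28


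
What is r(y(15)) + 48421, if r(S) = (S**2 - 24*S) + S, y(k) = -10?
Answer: 48751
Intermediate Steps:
r(S) = S**2 - 23*S
r(y(15)) + 48421 = -10*(-23 - 10) + 48421 = -10*(-33) + 48421 = 330 + 48421 = 48751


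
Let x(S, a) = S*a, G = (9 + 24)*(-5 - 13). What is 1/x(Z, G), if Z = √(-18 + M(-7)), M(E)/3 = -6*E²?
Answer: I/17820 ≈ 5.6117e-5*I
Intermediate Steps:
M(E) = -18*E² (M(E) = 3*(-6*E²) = -18*E²)
Z = 30*I (Z = √(-18 - 18*(-7)²) = √(-18 - 18*49) = √(-18 - 882) = √(-900) = 30*I ≈ 30.0*I)
G = -594 (G = 33*(-18) = -594)
1/x(Z, G) = 1/((30*I)*(-594)) = 1/(-17820*I) = I/17820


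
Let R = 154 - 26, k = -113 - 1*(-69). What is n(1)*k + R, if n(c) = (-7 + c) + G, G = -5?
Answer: 612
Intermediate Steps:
k = -44 (k = -113 + 69 = -44)
n(c) = -12 + c (n(c) = (-7 + c) - 5 = -12 + c)
R = 128
n(1)*k + R = (-12 + 1)*(-44) + 128 = -11*(-44) + 128 = 484 + 128 = 612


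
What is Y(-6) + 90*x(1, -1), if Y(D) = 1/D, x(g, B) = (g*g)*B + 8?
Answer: 3779/6 ≈ 629.83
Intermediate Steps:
x(g, B) = 8 + B*g² (x(g, B) = g²*B + 8 = B*g² + 8 = 8 + B*g²)
Y(-6) + 90*x(1, -1) = 1/(-6) + 90*(8 - 1*1²) = -⅙ + 90*(8 - 1*1) = -⅙ + 90*(8 - 1) = -⅙ + 90*7 = -⅙ + 630 = 3779/6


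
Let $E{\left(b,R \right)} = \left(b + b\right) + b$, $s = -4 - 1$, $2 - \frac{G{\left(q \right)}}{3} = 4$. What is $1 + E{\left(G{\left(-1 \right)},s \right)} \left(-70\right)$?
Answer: $1261$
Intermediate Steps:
$G{\left(q \right)} = -6$ ($G{\left(q \right)} = 6 - 12 = -6$)
$s = -5$ ($s = -4 - 1 = -5$)
$E{\left(b,R \right)} = 3 b$ ($E{\left(b,R \right)} = 2 b + b = 3 b$)
$1 + E{\left(G{\left(-1 \right)},s \right)} \left(-70\right) = 1 + 3 \left(-6\right) \left(-70\right) = 1 - -1260 = 1 + 1260 = 1261$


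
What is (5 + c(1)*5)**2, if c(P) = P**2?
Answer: 100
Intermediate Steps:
(5 + c(1)*5)**2 = (5 + 1**2*5)**2 = (5 + 1*5)**2 = (5 + 5)**2 = 10**2 = 100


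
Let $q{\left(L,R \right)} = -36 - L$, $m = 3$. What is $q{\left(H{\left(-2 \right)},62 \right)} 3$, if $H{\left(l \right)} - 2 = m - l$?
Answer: $-129$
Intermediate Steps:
$H{\left(l \right)} = 5 - l$ ($H{\left(l \right)} = 2 - \left(-3 + l\right) = 5 - l$)
$q{\left(H{\left(-2 \right)},62 \right)} 3 = \left(-36 - \left(5 - -2\right)\right) 3 = \left(-36 - \left(5 + 2\right)\right) 3 = \left(-36 - 7\right) 3 = \left(-43\right) 3 = -129$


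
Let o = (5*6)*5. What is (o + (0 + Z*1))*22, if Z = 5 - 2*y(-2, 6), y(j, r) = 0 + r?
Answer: 3146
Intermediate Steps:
y(j, r) = r
o = 150 (o = 30*5 = 150)
Z = -7 (Z = 5 - 2*6 = 5 - 12 = -7)
(o + (0 + Z*1))*22 = (150 + (0 - 7*1))*22 = (150 + (0 - 7))*22 = (150 - 7)*22 = 143*22 = 3146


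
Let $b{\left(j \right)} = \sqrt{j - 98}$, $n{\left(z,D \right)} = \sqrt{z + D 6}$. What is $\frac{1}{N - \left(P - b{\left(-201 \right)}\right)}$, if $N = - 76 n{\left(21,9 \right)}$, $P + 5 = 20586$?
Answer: $- \frac{1}{20581 + 380 \sqrt{3} - i \sqrt{299}} \approx -4.7083 \cdot 10^{-5} - 3.8332 \cdot 10^{-8} i$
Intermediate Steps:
$n{\left(z,D \right)} = \sqrt{z + 6 D}$
$b{\left(j \right)} = \sqrt{-98 + j}$
$P = 20581$ ($P = -5 + 20586 = 20581$)
$N = - 380 \sqrt{3}$ ($N = - 76 \sqrt{21 + 6 \cdot 9} = - 76 \sqrt{21 + 54} = - 76 \sqrt{75} = - 76 \cdot 5 \sqrt{3} = - 380 \sqrt{3} \approx -658.18$)
$\frac{1}{N - \left(P - b{\left(-201 \right)}\right)} = \frac{1}{- 380 \sqrt{3} + \left(\sqrt{-98 - 201} - 20581\right)} = \frac{1}{- 380 \sqrt{3} - \left(20581 - \sqrt{-299}\right)} = \frac{1}{- 380 \sqrt{3} - \left(20581 - i \sqrt{299}\right)} = \frac{1}{-20581 - 380 \sqrt{3} + i \sqrt{299}}$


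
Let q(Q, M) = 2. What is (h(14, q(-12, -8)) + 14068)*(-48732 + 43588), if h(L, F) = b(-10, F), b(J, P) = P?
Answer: -72376080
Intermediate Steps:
h(L, F) = F
(h(14, q(-12, -8)) + 14068)*(-48732 + 43588) = (2 + 14068)*(-48732 + 43588) = 14070*(-5144) = -72376080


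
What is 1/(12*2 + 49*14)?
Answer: 1/710 ≈ 0.0014085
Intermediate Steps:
1/(12*2 + 49*14) = 1/(24 + 686) = 1/710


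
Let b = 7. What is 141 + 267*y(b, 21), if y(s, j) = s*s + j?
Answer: 18831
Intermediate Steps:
y(s, j) = j + s² (y(s, j) = s² + j = j + s²)
141 + 267*y(b, 21) = 141 + 267*(21 + 7²) = 141 + 267*(21 + 49) = 141 + 267*70 = 141 + 18690 = 18831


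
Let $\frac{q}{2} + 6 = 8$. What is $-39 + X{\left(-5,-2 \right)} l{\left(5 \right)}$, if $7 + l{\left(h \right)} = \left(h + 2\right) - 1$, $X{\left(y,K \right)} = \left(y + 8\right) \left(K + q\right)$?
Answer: $-45$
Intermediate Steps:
$q = 4$ ($q = -12 + 2 \cdot 8 = -12 + 16 = 4$)
$X{\left(y,K \right)} = \left(4 + K\right) \left(8 + y\right)$ ($X{\left(y,K \right)} = \left(y + 8\right) \left(K + 4\right) = \left(8 + y\right) \left(4 + K\right) = \left(4 + K\right) \left(8 + y\right)$)
$l{\left(h \right)} = -6 + h$ ($l{\left(h \right)} = -7 + \left(\left(h + 2\right) - 1\right) = -7 + \left(\left(2 + h\right) - 1\right) = -7 + \left(1 + h\right) = -6 + h$)
$-39 + X{\left(-5,-2 \right)} l{\left(5 \right)} = -39 + \left(32 + 4 \left(-5\right) + 8 \left(-2\right) - -10\right) \left(-6 + 5\right) = -39 + \left(32 - 20 - 16 + 10\right) \left(-1\right) = -39 + 6 \left(-1\right) = -39 - 6 = -45$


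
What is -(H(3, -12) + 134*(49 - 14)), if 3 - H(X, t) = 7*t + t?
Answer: -4789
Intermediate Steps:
H(X, t) = 3 - 8*t (H(X, t) = 3 - (7*t + t) = 3 - 8*t)
-(H(3, -12) + 134*(49 - 14)) = -((3 - 8*(-12)) + 134*(49 - 14)) = -((3 + 96) + 134*35) = -(99 + 4690) = -1*4789 = -4789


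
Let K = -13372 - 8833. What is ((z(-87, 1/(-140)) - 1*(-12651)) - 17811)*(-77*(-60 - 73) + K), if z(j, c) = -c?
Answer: 2160695409/35 ≈ 6.1734e+7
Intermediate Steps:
K = -22205
((z(-87, 1/(-140)) - 1*(-12651)) - 17811)*(-77*(-60 - 73) + K) = ((-1/(-140) - 1*(-12651)) - 17811)*(-77*(-60 - 73) - 22205) = ((-1*(-1/140) + 12651) - 17811)*(-77*(-133) - 22205) = ((1/140 + 12651) - 17811)*(10241 - 22205) = (1771141/140 - 17811)*(-11964) = -722399/140*(-11964) = 2160695409/35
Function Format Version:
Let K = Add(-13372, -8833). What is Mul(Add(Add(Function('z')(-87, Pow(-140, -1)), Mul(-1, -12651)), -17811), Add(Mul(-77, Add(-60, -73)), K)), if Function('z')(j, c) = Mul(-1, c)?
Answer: Rational(2160695409, 35) ≈ 6.1734e+7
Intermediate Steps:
K = -22205
Mul(Add(Add(Function('z')(-87, Pow(-140, -1)), Mul(-1, -12651)), -17811), Add(Mul(-77, Add(-60, -73)), K)) = Mul(Add(Add(Mul(-1, Pow(-140, -1)), Mul(-1, -12651)), -17811), Add(Mul(-77, Add(-60, -73)), -22205)) = Mul(Add(Add(Mul(-1, Rational(-1, 140)), 12651), -17811), Add(Mul(-77, -133), -22205)) = Mul(Add(Add(Rational(1, 140), 12651), -17811), Add(10241, -22205)) = Mul(Add(Rational(1771141, 140), -17811), -11964) = Mul(Rational(-722399, 140), -11964) = Rational(2160695409, 35)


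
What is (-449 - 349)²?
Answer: 636804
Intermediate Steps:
(-449 - 349)² = (-798)² = 636804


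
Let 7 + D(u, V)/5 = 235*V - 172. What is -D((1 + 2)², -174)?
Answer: 205345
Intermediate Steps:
D(u, V) = -895 + 1175*V (D(u, V) = -35 + 5*(235*V - 172) = -35 + 5*(-172 + 235*V) = -35 + (-860 + 1175*V) = -895 + 1175*V)
-D((1 + 2)², -174) = -(-895 + 1175*(-174)) = -(-895 - 204450) = -1*(-205345) = 205345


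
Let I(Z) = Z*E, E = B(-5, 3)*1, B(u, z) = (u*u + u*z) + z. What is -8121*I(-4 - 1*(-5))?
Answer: -105573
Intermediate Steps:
B(u, z) = z + u² + u*z (B(u, z) = (u² + u*z) + z = z + u² + u*z)
E = 13 (E = (3 + (-5)² - 5*3)*1 = (3 + 25 - 15)*1 = 13*1 = 13)
I(Z) = 13*Z (I(Z) = Z*13 = 13*Z)
-8121*I(-4 - 1*(-5)) = -105573*(-4 - 1*(-5)) = -105573*(-4 + 5) = -105573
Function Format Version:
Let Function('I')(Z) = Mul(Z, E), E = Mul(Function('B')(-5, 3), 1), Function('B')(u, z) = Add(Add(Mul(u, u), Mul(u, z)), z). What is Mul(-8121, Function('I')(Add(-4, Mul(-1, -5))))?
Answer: -105573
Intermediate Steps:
Function('B')(u, z) = Add(z, Pow(u, 2), Mul(u, z)) (Function('B')(u, z) = Add(Add(Pow(u, 2), Mul(u, z)), z) = Add(z, Pow(u, 2), Mul(u, z)))
E = 13 (E = Mul(Add(3, Pow(-5, 2), Mul(-5, 3)), 1) = Mul(Add(3, 25, -15), 1) = Mul(13, 1) = 13)
Function('I')(Z) = Mul(13, Z) (Function('I')(Z) = Mul(Z, 13) = Mul(13, Z))
Mul(-8121, Function('I')(Add(-4, Mul(-1, -5)))) = Mul(-8121, Mul(13, Add(-4, Mul(-1, -5)))) = Mul(-8121, Mul(13, Add(-4, 5))) = Mul(-8121, Mul(13, 1)) = Mul(-8121, 13) = -105573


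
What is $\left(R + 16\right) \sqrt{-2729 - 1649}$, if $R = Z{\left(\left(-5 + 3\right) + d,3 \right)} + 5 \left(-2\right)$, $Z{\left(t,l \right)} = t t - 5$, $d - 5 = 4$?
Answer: $50 i \sqrt{4378} \approx 3308.3 i$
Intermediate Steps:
$d = 9$ ($d = 5 + 4 = 9$)
$Z{\left(t,l \right)} = -5 + t^{2}$ ($Z{\left(t,l \right)} = t^{2} - 5 = -5 + t^{2}$)
$R = 34$ ($R = \left(-5 + \left(\left(-5 + 3\right) + 9\right)^{2}\right) + 5 \left(-2\right) = \left(-5 + \left(-2 + 9\right)^{2}\right) - 10 = \left(-5 + 7^{2}\right) - 10 = \left(-5 + 49\right) - 10 = 44 - 10 = 34$)
$\left(R + 16\right) \sqrt{-2729 - 1649} = \left(34 + 16\right) \sqrt{-2729 - 1649} = 50 \sqrt{-4378} = 50 i \sqrt{4378}$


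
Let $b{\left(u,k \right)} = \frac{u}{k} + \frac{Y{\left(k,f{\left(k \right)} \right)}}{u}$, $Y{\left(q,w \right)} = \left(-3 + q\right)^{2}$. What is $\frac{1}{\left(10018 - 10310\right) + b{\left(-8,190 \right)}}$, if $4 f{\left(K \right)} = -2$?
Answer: $- \frac{760}{3544007} \approx -0.00021445$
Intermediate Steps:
$f{\left(K \right)} = - \frac{1}{2}$ ($f{\left(K \right)} = \frac{1}{4} \left(-2\right) = - \frac{1}{2}$)
$b{\left(u,k \right)} = \frac{u}{k} + \frac{\left(-3 + k\right)^{2}}{u}$
$\frac{1}{\left(10018 - 10310\right) + b{\left(-8,190 \right)}} = \frac{1}{\left(10018 - 10310\right) + \left(- \frac{8}{190} + \frac{\left(-3 + 190\right)^{2}}{-8}\right)} = \frac{1}{\left(10018 - 10310\right) - \left(\frac{4}{95} + \frac{187^{2}}{8}\right)} = \frac{1}{-292 - \frac{3322087}{760}} = \frac{1}{- \frac{3544007}{760}} = - \frac{760}{3544007}$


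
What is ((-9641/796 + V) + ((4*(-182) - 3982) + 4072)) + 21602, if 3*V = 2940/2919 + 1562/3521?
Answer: 8162573126613/389577524 ≈ 20952.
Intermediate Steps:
V = 236686/489419 (V = (2940/2919 + 1562/3521)/3 = (2940*(1/2919) + 1562*(1/3521))/3 = (140/139 + 1562/3521)/3 = (1/3)*(710058/489419) = 236686/489419 ≈ 0.48361)
((-9641/796 + V) + ((4*(-182) - 3982) + 4072)) + 21602 = ((-9641/796 + 236686/489419) + ((4*(-182) - 3982) + 4072)) + 21602 = ((-9641*1/796 + 236686/489419) + ((-728 - 3982) + 4072)) + 21602 = ((-9641/796 + 236686/489419) + (-4710 + 4072)) + 21602 = (-4530086523/389577524 - 638) + 21602 = -253080546835/389577524 + 21602 = 8162573126613/389577524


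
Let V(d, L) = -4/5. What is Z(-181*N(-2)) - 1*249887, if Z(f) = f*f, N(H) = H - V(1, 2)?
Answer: -5067779/25 ≈ -2.0271e+5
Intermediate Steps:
V(d, L) = -4/5 (V(d, L) = -4*1/5 = -4/5)
N(H) = 4/5 + H (N(H) = H - 1*(-4/5) = H + 4/5 = 4/5 + H)
Z(f) = f**2
Z(-181*N(-2)) - 1*249887 = (-181*(4/5 - 2))**2 - 1*249887 = (-181*(-6/5))**2 - 249887 = (1086/5)**2 - 249887 = 1179396/25 - 249887 = -5067779/25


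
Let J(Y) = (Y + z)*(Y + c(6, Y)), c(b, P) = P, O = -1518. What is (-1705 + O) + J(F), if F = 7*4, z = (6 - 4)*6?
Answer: -983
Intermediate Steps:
z = 12 (z = 2*6 = 12)
F = 28
J(Y) = 2*Y*(12 + Y) (J(Y) = (Y + 12)*(Y + Y) = (12 + Y)*(2*Y) = 2*Y*(12 + Y))
(-1705 + O) + J(F) = (-1705 - 1518) + 2*28*(12 + 28) = -3223 + 2*28*40 = -3223 + 2240 = -983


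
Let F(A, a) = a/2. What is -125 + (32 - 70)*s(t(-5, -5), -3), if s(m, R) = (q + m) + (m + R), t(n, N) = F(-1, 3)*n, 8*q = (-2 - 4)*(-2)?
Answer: 502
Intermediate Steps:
F(A, a) = a/2 (F(A, a) = a*(½) = a/2)
q = 3/2 (q = ((-2 - 4)*(-2))/8 = (-6*(-2))/8 = (⅛)*12 = 3/2 ≈ 1.5000)
t(n, N) = 3*n/2 (t(n, N) = ((½)*3)*n = 3*n/2)
s(m, R) = 3/2 + R + 2*m (s(m, R) = (3/2 + m) + (m + R) = (3/2 + m) + (R + m) = 3/2 + R + 2*m)
-125 + (32 - 70)*s(t(-5, -5), -3) = -125 + (32 - 70)*(3/2 - 3 + 2*((3/2)*(-5))) = -125 - 38*(3/2 - 3 + 2*(-15/2)) = -125 - 38*(3/2 - 3 - 15) = -125 - 38*(-33/2) = -125 + 627 = 502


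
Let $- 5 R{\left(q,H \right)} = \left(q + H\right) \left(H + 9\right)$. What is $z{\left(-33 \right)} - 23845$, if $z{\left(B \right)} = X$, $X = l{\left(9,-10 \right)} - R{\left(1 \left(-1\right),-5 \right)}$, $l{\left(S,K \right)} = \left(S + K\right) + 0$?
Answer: $- \frac{119254}{5} \approx -23851.0$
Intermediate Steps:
$R{\left(q,H \right)} = - \frac{\left(9 + H\right) \left(H + q\right)}{5}$ ($R{\left(q,H \right)} = - \frac{\left(q + H\right) \left(H + 9\right)}{5} = - \frac{\left(H + q\right) \left(9 + H\right)}{5} = - \frac{\left(9 + H\right) \left(H + q\right)}{5}$)
$l{\left(S,K \right)} = K + S$ ($l{\left(S,K \right)} = \left(K + S\right) + 0 = K + S$)
$X = - \frac{29}{5}$ ($X = \left(-10 + 9\right) - \left(\left(- \frac{9}{5}\right) \left(-5\right) - \frac{9 \cdot 1 \left(-1\right)}{5} - \frac{\left(-5\right)^{2}}{5} - - 1 \left(-1\right)\right) = -1 - \left(9 - - \frac{9}{5} - 5 - \left(-1\right) \left(-1\right)\right) = -1 - \left(9 + \frac{9}{5} - 5 - 1\right) = -1 - \frac{24}{5} = - \frac{29}{5} \approx -5.8$)
$z{\left(B \right)} = - \frac{29}{5}$
$z{\left(-33 \right)} - 23845 = - \frac{29}{5} - 23845 = - \frac{119254}{5}$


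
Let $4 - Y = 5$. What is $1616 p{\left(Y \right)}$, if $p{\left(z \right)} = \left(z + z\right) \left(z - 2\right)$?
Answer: $9696$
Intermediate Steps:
$Y = -1$ ($Y = 4 - 5 = -1$)
$p{\left(z \right)} = 2 z \left(-2 + z\right)$
$1616 p{\left(Y \right)} = 1616 \cdot 2 \left(-1\right) \left(-2 - 1\right) = 1616 \cdot 2 \left(-1\right) \left(-3\right) = 1616 \cdot 6 = 9696$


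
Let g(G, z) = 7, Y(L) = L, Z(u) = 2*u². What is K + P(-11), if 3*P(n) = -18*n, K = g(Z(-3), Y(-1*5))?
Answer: 73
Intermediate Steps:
K = 7
P(n) = -6*n (P(n) = (-18*n)/3 = -6*n)
K + P(-11) = 7 - 6*(-11) = 7 + 66 = 73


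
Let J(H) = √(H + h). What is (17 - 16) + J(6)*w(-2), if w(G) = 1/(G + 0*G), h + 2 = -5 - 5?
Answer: 1 - I*√6/2 ≈ 1.0 - 1.2247*I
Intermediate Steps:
h = -12 (h = -2 + (-5 - 5) = -2 - 10 = -12)
w(G) = 1/G (w(G) = 1/(G + 0) = 1/G)
J(H) = √(-12 + H) (J(H) = √(H - 12) = √(-12 + H))
(17 - 16) + J(6)*w(-2) = (17 - 16) + √(-12 + 6)/(-2) = 1 + √(-6)*(-½) = 1 + (I*√6)*(-½) = 1 - I*√6/2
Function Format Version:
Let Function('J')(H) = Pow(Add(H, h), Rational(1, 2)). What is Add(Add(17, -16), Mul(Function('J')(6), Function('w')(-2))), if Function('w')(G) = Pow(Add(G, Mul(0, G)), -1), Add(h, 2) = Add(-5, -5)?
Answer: Add(1, Mul(Rational(-1, 2), I, Pow(6, Rational(1, 2)))) ≈ Add(1.0000, Mul(-1.2247, I))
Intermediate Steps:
h = -12 (h = Add(-2, Add(-5, -5)) = Add(-2, -10) = -12)
Function('w')(G) = Pow(G, -1) (Function('w')(G) = Pow(Add(G, 0), -1) = Pow(G, -1))
Function('J')(H) = Pow(Add(-12, H), Rational(1, 2)) (Function('J')(H) = Pow(Add(H, -12), Rational(1, 2)) = Pow(Add(-12, H), Rational(1, 2)))
Add(Add(17, -16), Mul(Function('J')(6), Function('w')(-2))) = Add(Add(17, -16), Mul(Pow(Add(-12, 6), Rational(1, 2)), Pow(-2, -1))) = Add(1, Mul(Pow(-6, Rational(1, 2)), Rational(-1, 2))) = Add(1, Mul(Mul(I, Pow(6, Rational(1, 2))), Rational(-1, 2))) = Add(1, Mul(Rational(-1, 2), I, Pow(6, Rational(1, 2))))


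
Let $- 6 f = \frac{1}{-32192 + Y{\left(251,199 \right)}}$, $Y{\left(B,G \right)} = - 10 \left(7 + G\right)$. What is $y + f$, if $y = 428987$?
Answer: $\frac{88161976345}{205512} \approx 4.2899 \cdot 10^{5}$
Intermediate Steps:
$Y{\left(B,G \right)} = -70 - 10 G$
$f = \frac{1}{205512}$ ($f = - \frac{1}{6 \left(-32192 - 2060\right)} = - \frac{1}{6 \left(-34252\right)} = \left(- \frac{1}{6}\right) \left(- \frac{1}{34252}\right) = \frac{1}{205512} \approx 4.8659 \cdot 10^{-6}$)
$y + f = 428987 + \frac{1}{205512} = \frac{88161976345}{205512}$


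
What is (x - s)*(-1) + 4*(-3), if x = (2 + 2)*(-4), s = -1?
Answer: 3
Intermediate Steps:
x = -16 (x = 4*(-4) = -16)
(x - s)*(-1) + 4*(-3) = (-16 - 1*(-1))*(-1) + 4*(-3) = (-16 + 1)*(-1) - 12 = -15*(-1) - 12 = 15 - 12 = 3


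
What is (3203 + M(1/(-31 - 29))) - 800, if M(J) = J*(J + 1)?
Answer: 8650741/3600 ≈ 2403.0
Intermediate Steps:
M(J) = J*(1 + J)
(3203 + M(1/(-31 - 29))) - 800 = (3203 + (1 + 1/(-31 - 29))/(-31 - 29)) - 800 = (3203 + (1 + 1/(-60))/(-60)) - 800 = (3203 - (1 - 1/60)/60) - 800 = (3203 - 1/60*59/60) - 800 = (3203 - 59/3600) - 800 = 11530741/3600 - 800 = 8650741/3600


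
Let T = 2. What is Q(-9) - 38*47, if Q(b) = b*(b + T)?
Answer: -1723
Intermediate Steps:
Q(b) = b*(2 + b) (Q(b) = b*(b + 2) = b*(2 + b))
Q(-9) - 38*47 = -9*(2 - 9) - 38*47 = -9*(-7) - 1786 = 63 - 1786 = -1723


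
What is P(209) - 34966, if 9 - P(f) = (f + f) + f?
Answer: -35584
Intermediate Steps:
P(f) = 9 - 3*f (P(f) = 9 - ((f + f) + f) = 9 - (2*f + f) = 9 - 3*f)
P(209) - 34966 = (9 - 3*209) - 34966 = (9 - 627) - 34966 = -618 - 34966 = -35584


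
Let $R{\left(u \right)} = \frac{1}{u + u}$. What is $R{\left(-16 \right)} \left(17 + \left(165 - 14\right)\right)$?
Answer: $- \frac{21}{4} \approx -5.25$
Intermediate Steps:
$R{\left(u \right)} = \frac{1}{2 u}$
$R{\left(-16 \right)} \left(17 + \left(165 - 14\right)\right) = \frac{1}{2 \left(-16\right)} \left(17 + \left(165 - 14\right)\right) = \frac{1}{2} \left(- \frac{1}{16}\right) \left(17 + 151\right) = \left(- \frac{1}{32}\right) 168 = - \frac{21}{4}$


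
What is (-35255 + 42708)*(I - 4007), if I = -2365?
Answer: -47490516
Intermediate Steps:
(-35255 + 42708)*(I - 4007) = (-35255 + 42708)*(-2365 - 4007) = 7453*(-6372) = -47490516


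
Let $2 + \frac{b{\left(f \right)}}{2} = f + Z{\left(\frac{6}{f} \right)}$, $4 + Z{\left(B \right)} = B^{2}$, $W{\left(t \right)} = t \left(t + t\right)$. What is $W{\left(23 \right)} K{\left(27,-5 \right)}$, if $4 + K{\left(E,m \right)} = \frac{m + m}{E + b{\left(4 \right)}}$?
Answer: $- \frac{50784}{11} \approx -4616.7$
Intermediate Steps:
$W{\left(t \right)} = 2 t^{2}$ ($W{\left(t \right)} = t 2 t = 2 t^{2}$)
$Z{\left(B \right)} = -4 + B^{2}$
$b{\left(f \right)} = -12 + 2 f + \frac{72}{f^{2}}$ ($b{\left(f \right)} = -4 + 2 \left(f + \left(-4 + \left(\frac{6}{f}\right)^{2}\right)\right) = -4 + 2 \left(f - \left(4 - \frac{36}{f^{2}}\right)\right) = -4 + 2 \left(-4 + f + \frac{36}{f^{2}}\right) = -4 + \left(-8 + 2 f + \frac{72}{f^{2}}\right) = -12 + 2 f + \frac{72}{f^{2}}$)
$K{\left(E,m \right)} = -4 + \frac{2 m}{\frac{1}{2} + E}$ ($K{\left(E,m \right)} = -4 + \frac{m + m}{E + \left(-12 + 2 \cdot 4 + \frac{72}{16}\right)} = -4 + \frac{2 m}{E + \left(-12 + 8 + 72 \cdot \frac{1}{16}\right)} = -4 + \frac{2 m}{E + \left(-12 + 8 + \frac{9}{2}\right)} = -4 + \frac{2 m}{E + \frac{1}{2}} = -4 + \frac{2 m}{\frac{1}{2} + E}$)
$W{\left(23 \right)} K{\left(27,-5 \right)} = 2 \cdot 23^{2} \frac{4 \left(-1 - 5 - 54\right)}{1 + 2 \cdot 27} = 2 \cdot 529 \frac{4 \left(-1 - 5 - 54\right)}{1 + 54} = 1058 \cdot 4 \cdot \frac{1}{55} \left(-60\right) = 1058 \left(- \frac{48}{11}\right) = - \frac{50784}{11}$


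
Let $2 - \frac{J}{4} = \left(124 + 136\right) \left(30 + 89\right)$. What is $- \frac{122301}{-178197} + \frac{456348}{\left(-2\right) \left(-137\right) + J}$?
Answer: $- \frac{11036393613}{3667234861} \approx -3.0095$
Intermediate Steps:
$J = -123752$ ($J = 8 - 4 \left(124 + 136\right) \left(30 + 89\right) = 8 - 4 \cdot 260 \cdot 119 = 8 - 123760 = -123752$)
$- \frac{122301}{-178197} + \frac{456348}{\left(-2\right) \left(-137\right) + J} = - \frac{122301}{-178197} + \frac{456348}{\left(-2\right) \left(-137\right) - 123752} = \left(-122301\right) \left(- \frac{1}{178197}\right) + \frac{456348}{274 - 123752} = \frac{40767}{59399} + \frac{456348}{-123478} = \frac{40767}{59399} + 456348 \left(- \frac{1}{123478}\right) = \frac{40767}{59399} - \frac{228174}{61739} = - \frac{11036393613}{3667234861}$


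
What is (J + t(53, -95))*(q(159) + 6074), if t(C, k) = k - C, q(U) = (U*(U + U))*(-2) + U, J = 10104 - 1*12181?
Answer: 211132475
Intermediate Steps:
J = -2077 (J = 10104 - 12181 = -2077)
q(U) = U - 4*U² (q(U) = (U*(2*U))*(-2) + U = (2*U²)*(-2) + U = -4*U² + U = U - 4*U²)
(J + t(53, -95))*(q(159) + 6074) = (-2077 + (-95 - 1*53))*(159*(1 - 4*159) + 6074) = (-2077 + (-95 - 53))*(159*(1 - 636) + 6074) = (-2077 - 148)*(159*(-635) + 6074) = -2225*(-100965 + 6074) = -2225*(-94891) = 211132475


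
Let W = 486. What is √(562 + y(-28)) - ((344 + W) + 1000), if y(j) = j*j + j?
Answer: -1830 + √1318 ≈ -1793.7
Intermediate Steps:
y(j) = j + j² (y(j) = j² + j = j + j²)
√(562 + y(-28)) - ((344 + W) + 1000) = √(562 - 28*(1 - 28)) - ((344 + 486) + 1000) = √(562 - 28*(-27)) - (830 + 1000) = √(562 + 756) - 1*1830 = √1318 - 1830 = -1830 + √1318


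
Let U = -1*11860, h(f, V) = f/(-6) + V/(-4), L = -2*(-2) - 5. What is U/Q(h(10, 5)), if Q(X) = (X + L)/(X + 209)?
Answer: 29329780/47 ≈ 6.2404e+5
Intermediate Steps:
L = -1 (L = 4 - 5 = -1)
h(f, V) = -V/4 - f/6 (h(f, V) = f*(-1/6) + V*(-1/4) = -f/6 - V/4 = -V/4 - f/6)
Q(X) = (-1 + X)/(209 + X) (Q(X) = (X - 1)/(X + 209) = (-1 + X)/(209 + X))
U = -11860
U/Q(h(10, 5)) = -11860*(209 + (-1/4*5 - 1/6*10))/(-1 + (-1/4*5 - 1/6*10)) = -11860*(209 + (-5/4 - 5/3))/(-1 + (-5/4 - 5/3)) = -11860*(209 - 35/12)/(-1 - 35/12) = -11860/(-47/12/(2473/12)) = -11860/((12/2473)*(-47/12)) = -11860/(-47/2473) = -11860*(-2473/47) = 29329780/47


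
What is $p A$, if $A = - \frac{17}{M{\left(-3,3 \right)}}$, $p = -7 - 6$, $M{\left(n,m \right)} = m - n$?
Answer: $\frac{221}{6} \approx 36.833$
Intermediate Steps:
$p = -13$
$A = - \frac{17}{6}$ ($A = - \frac{17}{3 - -3} = - \frac{17}{3 + 3} = - \frac{17}{6} \approx -2.8333$)
$p A = \left(-13\right) \left(- \frac{17}{6}\right) = \frac{221}{6}$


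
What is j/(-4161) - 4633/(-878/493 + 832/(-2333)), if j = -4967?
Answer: 22185069535147/10230026550 ≈ 2168.6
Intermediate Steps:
j/(-4161) - 4633/(-878/493 + 832/(-2333)) = -4967/(-4161) - 4633/(-878/493 + 832/(-2333)) = -4967*(-1/4161) - 4633/(-878*1/493 + 832*(-1/2333)) = 4967/4161 - 4633/(-878/493 - 832/2333) = 4967/4161 - 4633/(-2458550/1150169) = 4967/4161 - 4633*(-1150169/2458550) = 4967/4161 + 5328732977/2458550 = 22185069535147/10230026550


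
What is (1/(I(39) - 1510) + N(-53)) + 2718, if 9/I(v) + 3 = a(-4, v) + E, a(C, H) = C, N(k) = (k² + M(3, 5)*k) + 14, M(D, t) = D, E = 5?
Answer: 16302076/3029 ≈ 5382.0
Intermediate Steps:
N(k) = 14 + k² + 3*k (N(k) = (k² + 3*k) + 14 = 14 + k² + 3*k)
I(v) = -9/2 (I(v) = 9/(-3 + (-4 + 5)) = 9/(-3 + 1) = 9/(-2) = 9*(-½) = -9/2)
(1/(I(39) - 1510) + N(-53)) + 2718 = (1/(-9/2 - 1510) + (14 + (-53)² + 3*(-53))) + 2718 = (1/(-3029/2) + (14 + 2809 - 159)) + 2718 = (-2/3029 + 2664) + 2718 = 8069254/3029 + 2718 = 16302076/3029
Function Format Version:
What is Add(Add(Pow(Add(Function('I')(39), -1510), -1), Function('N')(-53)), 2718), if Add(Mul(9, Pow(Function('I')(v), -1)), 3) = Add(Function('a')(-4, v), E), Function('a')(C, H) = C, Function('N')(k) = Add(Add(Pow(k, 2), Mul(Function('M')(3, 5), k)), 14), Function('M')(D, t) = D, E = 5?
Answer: Rational(16302076, 3029) ≈ 5382.0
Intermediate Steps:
Function('N')(k) = Add(14, Pow(k, 2), Mul(3, k)) (Function('N')(k) = Add(Add(Pow(k, 2), Mul(3, k)), 14) = Add(14, Pow(k, 2), Mul(3, k)))
Function('I')(v) = Rational(-9, 2) (Function('I')(v) = Mul(9, Pow(Add(-3, Add(-4, 5)), -1)) = Mul(9, Pow(Add(-3, 1), -1)) = Mul(9, Pow(-2, -1)) = Mul(9, Rational(-1, 2)) = Rational(-9, 2))
Add(Add(Pow(Add(Function('I')(39), -1510), -1), Function('N')(-53)), 2718) = Add(Add(Pow(Add(Rational(-9, 2), -1510), -1), Add(14, Pow(-53, 2), Mul(3, -53))), 2718) = Add(Add(Pow(Rational(-3029, 2), -1), Add(14, 2809, -159)), 2718) = Add(Add(Rational(-2, 3029), 2664), 2718) = Add(Rational(8069254, 3029), 2718) = Rational(16302076, 3029)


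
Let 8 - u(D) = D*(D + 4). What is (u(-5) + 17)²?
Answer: 400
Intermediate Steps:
u(D) = 8 - D*(4 + D) (u(D) = 8 - D*(D + 4) = 8 - D*(4 + D))
(u(-5) + 17)² = ((8 - 1*(-5)² - 4*(-5)) + 17)² = ((8 - 1*25 + 20) + 17)² = ((8 - 25 + 20) + 17)² = (3 + 17)² = 20² = 400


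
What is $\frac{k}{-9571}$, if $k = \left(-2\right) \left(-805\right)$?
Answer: $- \frac{1610}{9571} \approx -0.16822$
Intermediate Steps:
$k = 1610$
$\frac{k}{-9571} = \frac{1610}{-9571} = 1610 \left(- \frac{1}{9571}\right) = - \frac{1610}{9571}$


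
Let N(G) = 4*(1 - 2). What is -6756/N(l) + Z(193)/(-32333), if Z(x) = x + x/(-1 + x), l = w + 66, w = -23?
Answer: 10485166655/6207936 ≈ 1689.0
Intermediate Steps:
l = 43 (l = -23 + 66 = 43)
N(G) = -4 (N(G) = 4*(-1) = -4)
Z(x) = x + x/(-1 + x)
-6756/N(l) + Z(193)/(-32333) = -6756/(-4) + (193²/(-1 + 193))/(-32333) = -6756*(-¼) + (37249/192)*(-1/32333) = 1689 + (37249*(1/192))*(-1/32333) = 1689 + (37249/192)*(-1/32333) = 1689 - 37249/6207936 = 10485166655/6207936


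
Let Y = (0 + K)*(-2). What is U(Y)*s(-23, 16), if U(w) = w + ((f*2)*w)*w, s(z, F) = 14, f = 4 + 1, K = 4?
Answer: 8848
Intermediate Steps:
f = 5
Y = -8 (Y = (0 + 4)*(-2) = 4*(-2) = -8)
U(w) = w + 10*w² (U(w) = w + ((5*2)*w)*w = w + (10*w)*w = w + 10*w²)
U(Y)*s(-23, 16) = -8*(1 + 10*(-8))*14 = -8*(1 - 80)*14 = -8*(-79)*14 = 632*14 = 8848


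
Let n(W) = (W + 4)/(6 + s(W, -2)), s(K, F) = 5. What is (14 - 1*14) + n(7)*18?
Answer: 18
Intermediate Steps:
n(W) = 4/11 + W/11 (n(W) = (W + 4)/(6 + 5) = (4 + W)/11 = (4 + W)*(1/11) = 4/11 + W/11)
(14 - 1*14) + n(7)*18 = (14 - 1*14) + (4/11 + (1/11)*7)*18 = (14 - 14) + (4/11 + 7/11)*18 = 0 + 1*18 = 0 + 18 = 18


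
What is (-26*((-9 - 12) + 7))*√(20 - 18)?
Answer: 364*√2 ≈ 514.77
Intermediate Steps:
(-26*((-9 - 12) + 7))*√(20 - 18) = (-26*(-21 + 7))*√2 = (-26*(-14))*√2 = 364*√2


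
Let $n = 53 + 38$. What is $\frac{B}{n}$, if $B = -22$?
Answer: $- \frac{22}{91} \approx -0.24176$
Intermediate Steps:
$n = 91$
$\frac{B}{n} = - \frac{22}{91}$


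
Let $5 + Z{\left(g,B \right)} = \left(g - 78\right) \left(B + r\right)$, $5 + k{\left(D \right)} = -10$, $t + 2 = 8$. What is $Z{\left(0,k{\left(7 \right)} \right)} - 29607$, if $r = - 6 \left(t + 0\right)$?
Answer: $-25634$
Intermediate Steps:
$t = 6$ ($t = -2 + 8 = 6$)
$k{\left(D \right)} = -15$ ($k{\left(D \right)} = -5 - 10 = -15$)
$r = -36$ ($r = - 6 \left(6 + 0\right) = \left(-6\right) 6 = -36$)
$Z{\left(g,B \right)} = -5 + \left(-78 + g\right) \left(-36 + B\right)$ ($Z{\left(g,B \right)} = -5 + \left(g - 78\right) \left(B - 36\right) = -5 + \left(-78 + g\right) \left(-36 + B\right)$)
$Z{\left(0,k{\left(7 \right)} \right)} - 29607 = \left(2803 - -1170 - 0 - 0\right) - 29607 = \left(2803 + 1170 + 0 + 0\right) - 29607 = 3973 - 29607 = -25634$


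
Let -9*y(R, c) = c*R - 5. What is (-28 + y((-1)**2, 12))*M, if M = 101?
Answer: -26159/9 ≈ -2906.6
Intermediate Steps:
y(R, c) = 5/9 - R*c/9 (y(R, c) = -(c*R - 5)/9 = -(R*c - 5)/9 = -(-5 + R*c)/9 = 5/9 - R*c/9)
(-28 + y((-1)**2, 12))*M = (-28 + (5/9 - 1/9*(-1)**2*12))*101 = (-28 + (5/9 - 1/9*1*12))*101 = (-28 + (5/9 - 4/3))*101 = (-28 - 7/9)*101 = -259/9*101 = -26159/9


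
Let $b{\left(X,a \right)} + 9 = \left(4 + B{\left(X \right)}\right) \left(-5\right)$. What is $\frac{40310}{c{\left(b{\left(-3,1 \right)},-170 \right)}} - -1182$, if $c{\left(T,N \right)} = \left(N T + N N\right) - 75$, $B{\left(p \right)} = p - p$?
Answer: $\frac{7987744}{6751} \approx 1183.2$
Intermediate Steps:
$B{\left(p \right)} = 0$
$b{\left(X,a \right)} = -29$ ($b{\left(X,a \right)} = -9 + \left(4 + 0\right) \left(-5\right) = -9 + 4 \left(-5\right) = -9 - 20 = -29$)
$c{\left(T,N \right)} = -75 + N^{2} + N T$ ($c{\left(T,N \right)} = \left(N T + N^{2}\right) - 75 = \left(N^{2} + N T\right) - 75 = -75 + N^{2} + N T$)
$\frac{40310}{c{\left(b{\left(-3,1 \right)},-170 \right)}} - -1182 = \frac{40310}{-75 + \left(-170\right)^{2} - -4930} - -1182 = \frac{40310}{-75 + 28900 + 4930} + 1182 = \frac{40310}{33755} + 1182 = 40310 \cdot \frac{1}{33755} + 1182 = \frac{8062}{6751} + 1182 = \frac{7987744}{6751}$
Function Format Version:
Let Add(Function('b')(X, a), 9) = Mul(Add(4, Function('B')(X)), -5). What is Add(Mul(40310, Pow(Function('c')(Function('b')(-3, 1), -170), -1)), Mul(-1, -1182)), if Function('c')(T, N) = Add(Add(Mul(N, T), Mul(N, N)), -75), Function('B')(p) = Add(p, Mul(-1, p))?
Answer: Rational(7987744, 6751) ≈ 1183.2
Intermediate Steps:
Function('B')(p) = 0
Function('b')(X, a) = -29 (Function('b')(X, a) = Add(-9, Mul(Add(4, 0), -5)) = Add(-9, Mul(4, -5)) = Add(-9, -20) = -29)
Function('c')(T, N) = Add(-75, Pow(N, 2), Mul(N, T)) (Function('c')(T, N) = Add(Add(Mul(N, T), Pow(N, 2)), -75) = Add(Add(Pow(N, 2), Mul(N, T)), -75) = Add(-75, Pow(N, 2), Mul(N, T)))
Add(Mul(40310, Pow(Function('c')(Function('b')(-3, 1), -170), -1)), Mul(-1, -1182)) = Add(Mul(40310, Pow(Add(-75, Pow(-170, 2), Mul(-170, -29)), -1)), Mul(-1, -1182)) = Add(Mul(40310, Pow(Add(-75, 28900, 4930), -1)), 1182) = Add(Mul(40310, Pow(33755, -1)), 1182) = Add(Mul(40310, Rational(1, 33755)), 1182) = Add(Rational(8062, 6751), 1182) = Rational(7987744, 6751)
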